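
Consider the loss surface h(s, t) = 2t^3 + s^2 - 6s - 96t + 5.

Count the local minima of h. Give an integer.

1

h separates as a function of s plus a function of t, so ∇h=0 decouples.
∂h/∂s = 2(s - 3) = 0 at s ∈ {3}; ∂h/∂t = 6(t - 4)(t + 4) = 0 at t ∈ {-4, 4}.
The Hessian is diagonal: diag(h_ss, h_tt). Second derivatives: h_ss(3)=2; h_tt(-4)=-48, h_tt(4)=48.
Local minima occur where both diagonal entries positive: (3, 4). Count: 1.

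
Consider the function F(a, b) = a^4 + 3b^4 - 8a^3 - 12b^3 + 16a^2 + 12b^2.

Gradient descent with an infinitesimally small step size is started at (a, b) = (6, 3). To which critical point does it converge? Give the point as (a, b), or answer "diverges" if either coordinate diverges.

F is separable, so gradient descent decouples: a follows -∂F/∂a, b follows -∂F/∂b.
∂F/∂a = 4a(a - 4)(a - 2); at a=6 this is 192, so a decreases.
∂F/∂b = 12b(b - 2)(b - 1); at b=3 this is 72, so b decreases.
a converges to its nearest critical value 4 (a local min of the a-part); b converges to 2. The iterate converges to (4, 2).

(4, 2)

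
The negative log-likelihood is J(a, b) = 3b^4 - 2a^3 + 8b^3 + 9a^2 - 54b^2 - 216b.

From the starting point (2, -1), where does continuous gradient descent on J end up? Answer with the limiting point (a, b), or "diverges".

(0, 3)

J is separable, so gradient descent decouples: a follows -∂J/∂a, b follows -∂J/∂b.
∂J/∂a = -6a(a - 3); at a=2 this is 12, so a decreases.
∂J/∂b = 12(b - 3)(b + 2)(b + 3); at b=-1 this is -96, so b increases.
a converges to its nearest critical value 0 (a local min of the a-part); b converges to 3. The iterate converges to (0, 3).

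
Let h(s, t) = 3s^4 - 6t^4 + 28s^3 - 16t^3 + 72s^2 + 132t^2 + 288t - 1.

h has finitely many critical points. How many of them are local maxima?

h separates as a function of s plus a function of t, so ∇h=0 decouples.
∂h/∂s = 12s(s + 3)(s + 4) = 0 at s ∈ {-4, -3, 0}; ∂h/∂t = -24(t - 3)(t + 1)(t + 4) = 0 at t ∈ {-4, -1, 3}.
The Hessian is diagonal: diag(h_ss, h_tt). Second derivatives: h_ss(-4)=48, h_ss(-3)=-36, h_ss(0)=144; h_tt(-4)=-504, h_tt(-1)=288, h_tt(3)=-672.
Local maxima occur where both diagonal entries negative: (-3, -4), (-3, 3). Count: 2.

2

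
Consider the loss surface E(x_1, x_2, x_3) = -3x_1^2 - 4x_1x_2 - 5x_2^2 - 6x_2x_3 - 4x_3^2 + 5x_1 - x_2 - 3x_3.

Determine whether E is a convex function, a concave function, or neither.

E is quadratic, so its Hessian is the constant matrix H = [[-6, -4, 0], [-4, -10, -6], [0, -6, -8]].
Leading principal minors: -6, 44, -136.
Signs alternate −, +, − ⇒ H ≺ 0 ⇒ concave.

concave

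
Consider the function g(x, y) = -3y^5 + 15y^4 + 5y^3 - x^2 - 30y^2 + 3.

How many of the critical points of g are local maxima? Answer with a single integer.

g separates as a function of x plus a function of y, so ∇g=0 decouples.
∂g/∂x = -2x = 0 at x ∈ {0}; ∂g/∂y = -15y(y - 4)(y - 1)(y + 1) = 0 at y ∈ {-1, 0, 1, 4}.
The Hessian is diagonal: diag(g_xx, g_yy). Second derivatives: g_xx(0)=-2; g_yy(-1)=150, g_yy(0)=-60, g_yy(1)=90, g_yy(4)=-900.
Local maxima occur where both diagonal entries negative: (0, 0), (0, 4). Count: 2.

2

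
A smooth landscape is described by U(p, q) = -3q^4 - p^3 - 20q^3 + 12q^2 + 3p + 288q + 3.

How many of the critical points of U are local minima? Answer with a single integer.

U separates as a function of p plus a function of q, so ∇U=0 decouples.
∂U/∂p = -3(p - 1)(p + 1) = 0 at p ∈ {-1, 1}; ∂U/∂q = -12(q - 2)(q + 3)(q + 4) = 0 at q ∈ {-4, -3, 2}.
The Hessian is diagonal: diag(U_pp, U_qq). Second derivatives: U_pp(-1)=6, U_pp(1)=-6; U_qq(-4)=-72, U_qq(-3)=60, U_qq(2)=-360.
Local minima occur where both diagonal entries positive: (-1, -3). Count: 1.

1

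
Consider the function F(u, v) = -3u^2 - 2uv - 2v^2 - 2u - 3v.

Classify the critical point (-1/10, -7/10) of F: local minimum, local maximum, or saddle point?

local maximum

The Hessian of F is constant: H = [[-6, -2], [-2, -4]].
det(H) = (-6)·(-4) − (-2)² = 20.
det(H) > 0 and tr(H) = -10 < 0, so H is negative definite and the point is a local maximum.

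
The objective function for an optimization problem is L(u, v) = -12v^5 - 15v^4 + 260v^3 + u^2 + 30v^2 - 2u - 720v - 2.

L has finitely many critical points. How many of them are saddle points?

L separates as a function of u plus a function of v, so ∇L=0 decouples.
∂L/∂u = 2(u - 1) = 0 at u ∈ {1}; ∂L/∂v = -60(v - 3)(v - 1)(v + 1)(v + 4) = 0 at v ∈ {-4, -1, 1, 3}.
The Hessian is diagonal: diag(L_uu, L_vv). Second derivatives: L_uu(1)=2; L_vv(-4)=6300, L_vv(-1)=-1440, L_vv(1)=1200, L_vv(3)=-3360.
Saddle points occur where the two diagonal entries have opposite signs: (1, -1), (1, 3). Count: 2.

2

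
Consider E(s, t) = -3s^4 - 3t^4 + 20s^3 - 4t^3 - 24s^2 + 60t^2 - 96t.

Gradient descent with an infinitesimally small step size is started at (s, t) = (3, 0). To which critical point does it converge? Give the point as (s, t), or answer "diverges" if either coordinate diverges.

(1, 1)

E is separable, so gradient descent decouples: s follows -∂E/∂s, t follows -∂E/∂t.
∂E/∂s = -12s(s - 4)(s - 1); at s=3 this is 72, so s decreases.
∂E/∂t = -12(t - 2)(t - 1)(t + 4); at t=0 this is -96, so t increases.
s converges to its nearest critical value 1 (a local min of the s-part); t converges to 1. The iterate converges to (1, 1).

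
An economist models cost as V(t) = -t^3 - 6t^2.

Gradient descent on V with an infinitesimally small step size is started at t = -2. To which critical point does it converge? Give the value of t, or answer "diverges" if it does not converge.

V'(t) = -3t(t + 4), so V'(-2) = 12.
Gradient descent moves in the -V' direction, i.e. t is decreasing.
The nearest critical point in that direction is t = -4, where V'' = 12 > 0 (a local minimum). The iterate converges there.

-4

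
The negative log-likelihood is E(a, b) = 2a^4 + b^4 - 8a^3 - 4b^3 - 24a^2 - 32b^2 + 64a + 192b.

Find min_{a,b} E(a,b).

E(a,b) separates as P(a) + Q(b), so its minimum is min P + min Q.
P'(a) = 8(a - 4)(a - 1)(a + 2) vanishes at a ∈ {-2, 1, 4}; Q'(b) = 4(b - 4)(b - 3)(b + 4) vanishes at b ∈ {-4, 3, 4}.
Local minima of P (where P''>0): P(-2)=-128, P(4)=-128. Local minima of Q: Q(-4)=-768, Q(4)=256.
So the global minimum of E is P(-2) + Q(-4) = -128 − 768 = -896, attained at (-2, -4).

-896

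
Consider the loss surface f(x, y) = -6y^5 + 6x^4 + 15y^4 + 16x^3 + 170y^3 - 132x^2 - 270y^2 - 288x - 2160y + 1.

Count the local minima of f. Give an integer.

4

f separates as a function of x plus a function of y, so ∇f=0 decouples.
∂f/∂x = 24(x - 3)(x + 1)(x + 4) = 0 at x ∈ {-4, -1, 3}; ∂f/∂y = -30(y - 4)(y - 3)(y + 2)(y + 3) = 0 at y ∈ {-3, -2, 3, 4}.
The Hessian is diagonal: diag(f_xx, f_yy). Second derivatives: f_xx(-4)=504, f_xx(-1)=-288, f_xx(3)=672; f_yy(-3)=1260, f_yy(-2)=-900, f_yy(3)=900, f_yy(4)=-1260.
Local minima occur where both diagonal entries positive: (-4, -3), (-4, 3), (3, -3), (3, 3). Count: 4.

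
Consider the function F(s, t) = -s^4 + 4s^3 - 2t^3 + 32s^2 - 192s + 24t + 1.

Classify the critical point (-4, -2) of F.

The mixed partial ∂²F/∂s∂t is 0, so the Hessian at any point is diag(F_ss, F_tt) = diag(4(-3s^2 + 6s + 16), -12t).
At (-4, -2): H = diag(-224, 24).
The eigenvalues have opposite signs, so H is indefinite: a saddle point.

saddle point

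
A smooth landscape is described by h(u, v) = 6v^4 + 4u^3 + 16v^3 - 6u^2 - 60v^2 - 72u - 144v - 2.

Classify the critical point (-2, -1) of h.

local maximum

The mixed partial ∂²h/∂u∂v is 0, so the Hessian at any point is diag(h_uu, h_vv) = diag(12(2u - 1), 24(3v^2 + 4v - 5)).
At (-2, -1): H = diag(-60, -144).
Both eigenvalues are negative, so H is negative definite: a local maximum.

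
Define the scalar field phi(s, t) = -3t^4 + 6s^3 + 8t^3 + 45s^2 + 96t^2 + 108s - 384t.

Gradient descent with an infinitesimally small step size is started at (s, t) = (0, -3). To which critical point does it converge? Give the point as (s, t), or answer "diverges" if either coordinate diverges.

(-2, 2)

phi is separable, so gradient descent decouples: s follows -∂phi/∂s, t follows -∂phi/∂t.
∂phi/∂s = 18(s + 2)(s + 3); at s=0 this is 108, so s decreases.
∂phi/∂t = -12(t - 4)(t - 2)(t + 4); at t=-3 this is -420, so t increases.
s converges to its nearest critical value -2 (a local min of the s-part); t converges to 2. The iterate converges to (-2, 2).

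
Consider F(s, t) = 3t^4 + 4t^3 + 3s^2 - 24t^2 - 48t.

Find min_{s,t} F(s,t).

F(s,t) separates as P(s) + Q(t), so its minimum is min P + min Q.
P'(s) = 6s vanishes at s ∈ {0}; Q'(t) = 12(t - 2)(t + 1)(t + 2) vanishes at t ∈ {-2, -1, 2}.
Local minima of P (where P''>0): P(0)=0. Local minima of Q: Q(-2)=16, Q(2)=-112.
So the global minimum of F is P(0) + Q(2) = 0 − 112 = -112, attained at (0, 2).

-112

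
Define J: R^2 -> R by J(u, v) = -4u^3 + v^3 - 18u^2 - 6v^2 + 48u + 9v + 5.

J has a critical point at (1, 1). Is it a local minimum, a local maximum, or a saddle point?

local maximum

The mixed partial ∂²J/∂u∂v is 0, so the Hessian at any point is diag(J_uu, J_vv) = diag(-12(2u + 3), 6(v - 2)).
At (1, 1): H = diag(-60, -6).
Both eigenvalues are negative, so H is negative definite: a local maximum.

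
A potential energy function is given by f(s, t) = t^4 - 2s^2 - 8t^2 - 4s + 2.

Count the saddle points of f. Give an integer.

2

f separates as a function of s plus a function of t, so ∇f=0 decouples.
∂f/∂s = -4(s + 1) = 0 at s ∈ {-1}; ∂f/∂t = 4t(t - 2)(t + 2) = 0 at t ∈ {-2, 0, 2}.
The Hessian is diagonal: diag(f_ss, f_tt). Second derivatives: f_ss(-1)=-4; f_tt(-2)=32, f_tt(0)=-16, f_tt(2)=32.
Saddle points occur where the two diagonal entries have opposite signs: (-1, -2), (-1, 2). Count: 2.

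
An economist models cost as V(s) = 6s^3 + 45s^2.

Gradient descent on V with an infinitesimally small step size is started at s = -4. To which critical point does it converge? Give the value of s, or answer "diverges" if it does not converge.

V'(s) = 18s(s + 5), so V'(-4) = -72.
Gradient descent moves in the -V' direction, i.e. s is increasing.
The nearest critical point in that direction is s = 0, where V'' = 90 > 0 (a local minimum). The iterate converges there.

0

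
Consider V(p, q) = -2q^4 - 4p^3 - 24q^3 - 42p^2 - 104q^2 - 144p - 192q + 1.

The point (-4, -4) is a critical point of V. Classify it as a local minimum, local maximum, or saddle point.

The mixed partial ∂²V/∂p∂q is 0, so the Hessian at any point is diag(V_pp, V_qq) = diag(-12(2p + 7), -8(3q^2 + 18q + 26)).
At (-4, -4): H = diag(12, -16).
The eigenvalues have opposite signs, so H is indefinite: a saddle point.

saddle point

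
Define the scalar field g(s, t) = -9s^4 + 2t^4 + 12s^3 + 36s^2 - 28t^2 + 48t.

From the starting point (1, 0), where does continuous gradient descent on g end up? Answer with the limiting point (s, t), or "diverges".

g is separable, so gradient descent decouples: s follows -∂g/∂s, t follows -∂g/∂t.
∂g/∂s = -36s(s - 2)(s + 1); at s=1 this is 72, so s decreases.
∂g/∂t = 8(t - 2)(t - 1)(t + 3); at t=0 this is 48, so t decreases.
s converges to its nearest critical value 0 (a local min of the s-part); t converges to -3. The iterate converges to (0, -3).

(0, -3)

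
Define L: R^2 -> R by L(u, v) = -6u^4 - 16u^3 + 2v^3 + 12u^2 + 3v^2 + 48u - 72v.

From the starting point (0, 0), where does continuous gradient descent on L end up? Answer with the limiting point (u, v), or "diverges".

(-1, 3)

L is separable, so gradient descent decouples: u follows -∂L/∂u, v follows -∂L/∂v.
∂L/∂u = -24(u - 1)(u + 1)(u + 2); at u=0 this is 48, so u decreases.
∂L/∂v = 6(v - 3)(v + 4); at v=0 this is -72, so v increases.
u converges to its nearest critical value -1 (a local min of the u-part); v converges to 3. The iterate converges to (-1, 3).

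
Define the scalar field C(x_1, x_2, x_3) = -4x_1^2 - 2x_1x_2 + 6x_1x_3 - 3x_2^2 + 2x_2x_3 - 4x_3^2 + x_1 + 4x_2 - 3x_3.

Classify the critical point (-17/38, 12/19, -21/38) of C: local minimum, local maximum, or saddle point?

local maximum

The Hessian is constant: H = [[-8, -2, 6], [-2, -6, 2], [6, 2, -8]].
Leading principal minors: Δ₁ = -8, Δ₂ = 44, Δ₃ = -152.
The minors alternate sign starting negative (−, +, −), so H is negative definite: a local maximum.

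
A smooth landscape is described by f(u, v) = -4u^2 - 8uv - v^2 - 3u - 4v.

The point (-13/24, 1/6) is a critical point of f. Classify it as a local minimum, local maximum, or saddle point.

The Hessian of f is constant: H = [[-8, -8], [-8, -2]].
det(H) = (-8)·(-2) − (-8)² = -48.
Since det(H) < 0, H is indefinite and the critical point is a saddle point.

saddle point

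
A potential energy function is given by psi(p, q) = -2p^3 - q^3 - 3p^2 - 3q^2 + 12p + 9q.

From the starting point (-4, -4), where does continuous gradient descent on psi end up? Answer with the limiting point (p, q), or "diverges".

psi is separable, so gradient descent decouples: p follows -∂psi/∂p, q follows -∂psi/∂q.
∂psi/∂p = -6(p - 1)(p + 2); at p=-4 this is -60, so p increases.
∂psi/∂q = -3(q - 1)(q + 3); at q=-4 this is -15, so q increases.
p converges to its nearest critical value -2 (a local min of the p-part); q converges to -3. The iterate converges to (-2, -3).

(-2, -3)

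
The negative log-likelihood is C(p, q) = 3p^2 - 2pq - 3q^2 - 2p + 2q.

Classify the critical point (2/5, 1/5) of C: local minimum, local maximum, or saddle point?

The Hessian of C is constant: H = [[6, -2], [-2, -6]].
det(H) = 6·(-6) − (-2)² = -40.
Since det(H) < 0, H is indefinite and the critical point is a saddle point.

saddle point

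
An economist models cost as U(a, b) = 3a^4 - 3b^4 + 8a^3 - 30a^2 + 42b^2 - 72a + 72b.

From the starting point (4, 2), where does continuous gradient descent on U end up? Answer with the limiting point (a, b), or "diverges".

U is separable, so gradient descent decouples: a follows -∂U/∂a, b follows -∂U/∂b.
∂U/∂a = 12(a - 2)(a + 1)(a + 3); at a=4 this is 840, so a decreases.
∂U/∂b = -12(b - 3)(b + 1)(b + 2); at b=2 this is 144, so b decreases.
a converges to its nearest critical value 2 (a local min of the a-part); b converges to -1. The iterate converges to (2, -1).

(2, -1)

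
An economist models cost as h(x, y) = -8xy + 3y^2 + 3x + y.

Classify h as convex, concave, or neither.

h is quadratic, so its Hessian is the constant matrix H = [[0, -8], [-8, 6]].
det(H) = -64, tr(H) = 6.
det(H) < 0, so H is indefinite: neither convex nor concave.

neither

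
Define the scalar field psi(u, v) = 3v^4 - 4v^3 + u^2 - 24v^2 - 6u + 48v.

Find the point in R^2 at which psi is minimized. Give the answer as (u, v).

psi(u,v) separates as P(u) + Q(v), so its minimum is min P + min Q.
P'(u) = 2u - 6 vanishes at u ∈ {3}; Q'(v) = 12(v - 2)(v - 1)(v + 2) vanishes at v ∈ {-2, 1, 2}.
Local minima of P (where P''>0): P(3)=-9. Local minima of Q: Q(-2)=-112, Q(2)=16.
So the global minimum of psi is P(3) + Q(-2) = -9 − 112 = -121, attained at (3, -2).

(3, -2)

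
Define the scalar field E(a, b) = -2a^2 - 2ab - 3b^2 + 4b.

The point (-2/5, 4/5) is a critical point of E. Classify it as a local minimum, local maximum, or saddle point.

The Hessian of E is constant: H = [[-4, -2], [-2, -6]].
det(H) = (-4)·(-6) − (-2)² = 20.
det(H) > 0 and tr(H) = -10 < 0, so H is negative definite and the point is a local maximum.

local maximum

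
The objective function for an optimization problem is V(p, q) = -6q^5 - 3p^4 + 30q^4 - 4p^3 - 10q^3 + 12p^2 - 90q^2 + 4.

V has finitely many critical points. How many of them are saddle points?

6

V separates as a function of p plus a function of q, so ∇V=0 decouples.
∂V/∂p = -12p(p - 1)(p + 2) = 0 at p ∈ {-2, 0, 1}; ∂V/∂q = -30q(q - 3)(q - 2)(q + 1) = 0 at q ∈ {-1, 0, 2, 3}.
The Hessian is diagonal: diag(V_pp, V_qq). Second derivatives: V_pp(-2)=-72, V_pp(0)=24, V_pp(1)=-36; V_qq(-1)=360, V_qq(0)=-180, V_qq(2)=180, V_qq(3)=-360.
Saddle points occur where the two diagonal entries have opposite signs: (-2, -1), (-2, 2), (0, 0), (0, 3), (1, -1), (1, 2). Count: 6.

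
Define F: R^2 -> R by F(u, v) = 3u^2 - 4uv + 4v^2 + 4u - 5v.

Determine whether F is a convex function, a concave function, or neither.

convex

F is quadratic, so its Hessian is the constant matrix H = [[6, -4], [-4, 8]].
det(H) = 32, tr(H) = 14.
det(H) > 0 and tr(H) > 0, so H is positive definite everywhere: convex.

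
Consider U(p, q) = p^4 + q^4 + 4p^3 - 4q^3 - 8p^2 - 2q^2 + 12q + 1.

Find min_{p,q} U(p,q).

-136

U(p,q) separates as A(p) + B(q) + 1, so its minimum is min A + min B + 1.
A'(p) = 4p(p - 1)(p + 4) vanishes at p ∈ {-4, 0, 1}; B'(q) = 4(q - 3)(q - 1)(q + 1) vanishes at q ∈ {-1, 1, 3}.
Local minima of A (where A''>0): A(-4)=-128, A(1)=-3. Local minima of B: B(-1)=-9, B(3)=-9.
So the global minimum of U is A(-4) + B(-1) + 1 = -128 − 9 + 1 = -136, attained at (-4, -1).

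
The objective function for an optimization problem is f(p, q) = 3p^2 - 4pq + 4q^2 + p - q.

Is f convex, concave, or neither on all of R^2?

convex

f is quadratic, so its Hessian is the constant matrix H = [[6, -4], [-4, 8]].
det(H) = 32, tr(H) = 14.
det(H) > 0 and tr(H) > 0, so H is positive definite everywhere: convex.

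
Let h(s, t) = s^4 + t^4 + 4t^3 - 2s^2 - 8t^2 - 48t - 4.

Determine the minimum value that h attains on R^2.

-85

h(s,t) separates as P(s) + Q(t) − 4, so its minimum is min P + min Q − 4.
P'(s) = 4s(s - 1)(s + 1) vanishes at s ∈ {-1, 0, 1}; Q'(t) = 4(t - 2)(t + 2)(t + 3) vanishes at t ∈ {-3, -2, 2}.
Local minima of P (where P''>0): P(-1)=-1, P(1)=-1. Local minima of Q: Q(-3)=45, Q(2)=-80.
So the global minimum of h is P(-1) + Q(2) − 4 = -1 − 80 − 4 = -85, attained at (-1, 2).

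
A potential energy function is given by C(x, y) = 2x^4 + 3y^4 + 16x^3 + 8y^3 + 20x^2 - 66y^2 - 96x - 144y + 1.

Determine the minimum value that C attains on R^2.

-624

C(x,y) separates as P(x) + Q(y) + 1, so its minimum is min P + min Q + 1.
P'(x) = 8(x - 1)(x + 3)(x + 4) vanishes at x ∈ {-4, -3, 1}; Q'(y) = 12(y - 3)(y + 1)(y + 4) vanishes at y ∈ {-4, -1, 3}.
Local minima of P (where P''>0): P(-4)=192, P(1)=-58. Local minima of Q: Q(-4)=-224, Q(3)=-567.
So the global minimum of C is P(1) + Q(3) + 1 = -58 − 567 + 1 = -624, attained at (1, 3).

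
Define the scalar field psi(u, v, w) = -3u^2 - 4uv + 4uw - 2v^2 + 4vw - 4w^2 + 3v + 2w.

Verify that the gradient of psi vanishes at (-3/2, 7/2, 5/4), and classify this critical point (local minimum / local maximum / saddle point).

local maximum

∇psi = (-6u - 4v + 4w, -4u - 4v + 4w + 3, 4u + 4v - 8w + 2); substituting (-3/2, 7/2, 5/4) gives ∇psi = (0, 0, 0), so (-3/2, 7/2, 5/4) is indeed a critical point.
The Hessian is constant: H = [[-6, -4, 4], [-4, -4, 4], [4, 4, -8]].
Leading principal minors: Δ₁ = -6, Δ₂ = 8, Δ₃ = -32.
The minors alternate sign starting negative (−, +, −), so H is negative definite: a local maximum.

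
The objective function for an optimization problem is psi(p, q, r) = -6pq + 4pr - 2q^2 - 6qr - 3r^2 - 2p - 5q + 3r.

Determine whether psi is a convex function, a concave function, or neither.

neither

psi is quadratic, so its Hessian is the constant matrix H = [[0, -6, 4], [-6, -4, -6], [4, -6, -6]].
Leading principal minors: 0, -36, 568.
Neither pattern holds ⇒ H is indefinite ⇒ neither convex nor concave.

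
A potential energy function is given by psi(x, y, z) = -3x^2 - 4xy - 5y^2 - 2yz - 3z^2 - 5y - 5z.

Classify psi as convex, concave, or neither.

concave

psi is quadratic, so its Hessian is the constant matrix H = [[-6, -4, 0], [-4, -10, -2], [0, -2, -6]].
Leading principal minors: -6, 44, -240.
Signs alternate −, +, − ⇒ H ≺ 0 ⇒ concave.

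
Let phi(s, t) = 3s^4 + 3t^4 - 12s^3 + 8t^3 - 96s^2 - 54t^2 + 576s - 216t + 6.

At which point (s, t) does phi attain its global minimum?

phi(s,t) separates as P(s) + Q(t) + 6, so its minimum is min P + min Q + 6.
P'(s) = 12(s - 4)(s - 3)(s + 4) vanishes at s ∈ {-4, 3, 4}; Q'(t) = 12(t - 3)(t + 2)(t + 3) vanishes at t ∈ {-3, -2, 3}.
Local minima of P (where P''>0): P(-4)=-2304, P(4)=768. Local minima of Q: Q(-3)=189, Q(3)=-675.
So the global minimum of phi is P(-4) + Q(3) + 6 = -2304 − 675 + 6 = -2973, attained at (-4, 3).

(-4, 3)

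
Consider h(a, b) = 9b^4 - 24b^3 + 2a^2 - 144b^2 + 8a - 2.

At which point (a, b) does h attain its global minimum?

(-2, 4)

h(a,b) separates as P(a) + Q(b) − 2, so its minimum is min P + min Q − 2.
P'(a) = 4a + 8 vanishes at a ∈ {-2}; Q'(b) = 36b(b - 4)(b + 2) vanishes at b ∈ {-2, 0, 4}.
Local minima of P (where P''>0): P(-2)=-8. Local minima of Q: Q(-2)=-240, Q(4)=-1536.
So the global minimum of h is P(-2) + Q(4) − 2 = -8 − 1536 − 2 = -1546, attained at (-2, 4).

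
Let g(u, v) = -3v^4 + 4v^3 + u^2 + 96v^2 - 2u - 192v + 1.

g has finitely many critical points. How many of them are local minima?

1

g separates as a function of u plus a function of v, so ∇g=0 decouples.
∂g/∂u = 2(u - 1) = 0 at u ∈ {1}; ∂g/∂v = -12(v - 4)(v - 1)(v + 4) = 0 at v ∈ {-4, 1, 4}.
The Hessian is diagonal: diag(g_uu, g_vv). Second derivatives: g_uu(1)=2; g_vv(-4)=-480, g_vv(1)=180, g_vv(4)=-288.
Local minima occur where both diagonal entries positive: (1, 1). Count: 1.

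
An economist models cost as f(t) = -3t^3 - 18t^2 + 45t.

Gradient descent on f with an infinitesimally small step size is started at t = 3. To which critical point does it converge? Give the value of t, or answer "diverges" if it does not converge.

diverges

f'(t) = -9(t - 1)(t + 5), so f'(3) = -144.
Gradient descent moves in the -f' direction, i.e. t is increasing.
There is no critical point above t=3, and f' keeps the same sign, so the iterate runs off to +∞.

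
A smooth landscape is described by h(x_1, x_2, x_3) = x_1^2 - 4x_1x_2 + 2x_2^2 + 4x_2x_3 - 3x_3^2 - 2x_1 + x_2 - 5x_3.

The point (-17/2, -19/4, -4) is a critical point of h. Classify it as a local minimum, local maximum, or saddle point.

The Hessian is constant: H = [[2, -4, 0], [-4, 4, 4], [0, 4, -6]].
Leading principal minors: Δ₁ = 2, Δ₂ = -8, Δ₃ = 16.
The minors fit neither the all-positive nor the alternating-sign pattern, so H is indefinite: a saddle point.

saddle point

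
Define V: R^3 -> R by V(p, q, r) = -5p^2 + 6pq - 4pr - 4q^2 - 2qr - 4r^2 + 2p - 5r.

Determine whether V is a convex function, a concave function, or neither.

V is quadratic, so its Hessian is the constant matrix H = [[-10, 6, -4], [6, -8, -2], [-4, -2, -8]].
Leading principal minors: -10, 44, -88.
Signs alternate −, +, − ⇒ H ≺ 0 ⇒ concave.

concave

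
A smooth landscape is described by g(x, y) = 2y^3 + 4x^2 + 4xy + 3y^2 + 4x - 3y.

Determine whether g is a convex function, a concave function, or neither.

neither

The term 2y^3 is cubic, so the Hessian is not constant.
∂²g/∂y² = 12y + 6, which takes both signs as y varies (negative for sufficiently negative y). A diagonal entry of the Hessian changing sign means the Hessian is neither positive- nor negative-semidefinite on all of R^2.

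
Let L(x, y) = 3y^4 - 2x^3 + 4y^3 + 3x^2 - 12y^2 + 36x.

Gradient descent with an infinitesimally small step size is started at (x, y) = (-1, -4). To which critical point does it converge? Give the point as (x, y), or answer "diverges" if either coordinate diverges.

L is separable, so gradient descent decouples: x follows -∂L/∂x, y follows -∂L/∂y.
∂L/∂x = -6(x - 3)(x + 2); at x=-1 this is 24, so x decreases.
∂L/∂y = 12y(y - 1)(y + 2); at y=-4 this is -480, so y increases.
x converges to its nearest critical value -2 (a local min of the x-part); y converges to -2. The iterate converges to (-2, -2).

(-2, -2)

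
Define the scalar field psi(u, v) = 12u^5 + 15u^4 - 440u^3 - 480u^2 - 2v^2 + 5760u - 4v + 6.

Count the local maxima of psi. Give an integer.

psi separates as a function of u plus a function of v, so ∇psi=0 decouples.
∂psi/∂u = 60(u - 4)(u - 2)(u + 3)(u + 4) = 0 at u ∈ {-4, -3, 2, 4}; ∂psi/∂v = -4(v + 1) = 0 at v ∈ {-1}.
The Hessian is diagonal: diag(psi_uu, psi_vv). Second derivatives: psi_uu(-4)=-2880, psi_uu(-3)=2100, psi_uu(2)=-3600, psi_uu(4)=6720; psi_vv(-1)=-4.
Local maxima occur where both diagonal entries negative: (-4, -1), (2, -1). Count: 2.

2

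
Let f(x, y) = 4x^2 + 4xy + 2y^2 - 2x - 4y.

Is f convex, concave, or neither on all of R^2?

f is quadratic, so its Hessian is the constant matrix H = [[8, 4], [4, 4]].
det(H) = 16, tr(H) = 12.
det(H) > 0 and tr(H) > 0, so H is positive definite everywhere: convex.

convex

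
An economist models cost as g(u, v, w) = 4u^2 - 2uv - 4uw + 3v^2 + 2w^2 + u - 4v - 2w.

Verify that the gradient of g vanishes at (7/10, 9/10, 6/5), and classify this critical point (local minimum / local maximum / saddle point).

local minimum

∇g = (8u - 2v - 4w + 1, -2u + 6v - 4, -4u + 4w - 2); substituting (7/10, 9/10, 6/5) gives ∇g = (0, 0, 0), so (7/10, 9/10, 6/5) is indeed a critical point.
The Hessian is constant: H = [[8, -2, -4], [-2, 6, 0], [-4, 0, 4]].
Leading principal minors: Δ₁ = 8, Δ₂ = 44, Δ₃ = 80.
All leading minors are positive, so H is positive definite: a local minimum.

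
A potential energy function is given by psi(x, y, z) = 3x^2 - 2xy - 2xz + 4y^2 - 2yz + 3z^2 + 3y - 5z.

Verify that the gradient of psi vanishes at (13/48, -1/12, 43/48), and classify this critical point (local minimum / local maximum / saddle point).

local minimum

∇psi = (6x - 2y - 2z, -2x + 8y - 2z + 3, -2x - 2y + 6z - 5); substituting (13/48, -1/12, 43/48) gives ∇psi = (0, 0, 0), so (13/48, -1/12, 43/48) is indeed a critical point.
The Hessian is constant: H = [[6, -2, -2], [-2, 8, -2], [-2, -2, 6]].
Leading principal minors: Δ₁ = 6, Δ₂ = 44, Δ₃ = 192.
All leading minors are positive, so H is positive definite: a local minimum.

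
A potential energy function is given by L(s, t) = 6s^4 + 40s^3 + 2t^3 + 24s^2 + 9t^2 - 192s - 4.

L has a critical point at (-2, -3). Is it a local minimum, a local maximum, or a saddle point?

local maximum

The mixed partial ∂²L/∂s∂t is 0, so the Hessian at any point is diag(L_ss, L_tt) = diag(24(3s^2 + 10s + 2), 6(2t + 3)).
At (-2, -3): H = diag(-144, -18).
Both eigenvalues are negative, so H is negative definite: a local maximum.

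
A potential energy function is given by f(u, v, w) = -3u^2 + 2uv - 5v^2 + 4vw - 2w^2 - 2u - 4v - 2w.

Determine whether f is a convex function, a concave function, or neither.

f is quadratic, so its Hessian is the constant matrix H = [[-6, 2, 0], [2, -10, 4], [0, 4, -4]].
Leading principal minors: -6, 56, -128.
Signs alternate −, +, − ⇒ H ≺ 0 ⇒ concave.

concave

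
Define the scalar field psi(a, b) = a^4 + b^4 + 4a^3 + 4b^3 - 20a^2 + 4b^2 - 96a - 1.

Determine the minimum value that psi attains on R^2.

psi(a,b) separates as P(a) + Q(b) − 1, so its minimum is min P + min Q − 1.
P'(a) = 4(a - 3)(a + 2)(a + 4) vanishes at a ∈ {-4, -2, 3}; Q'(b) = 4b(b + 1)(b + 2) vanishes at b ∈ {-2, -1, 0}.
Local minima of P (where P''>0): P(-4)=64, P(3)=-279. Local minima of Q: Q(-2)=0, Q(0)=0.
So the global minimum of psi is P(3) + Q(-2) − 1 = -279 + 0 − 1 = -280, attained at (3, -2).

-280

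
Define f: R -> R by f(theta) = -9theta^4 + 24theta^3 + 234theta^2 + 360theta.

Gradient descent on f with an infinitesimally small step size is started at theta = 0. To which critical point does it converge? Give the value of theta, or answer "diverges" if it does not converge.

-1

f'(theta) = -36(theta - 5)(theta + 1)(theta + 2), so f'(0) = 360.
Gradient descent moves in the -f' direction, i.e. theta is decreasing.
The nearest critical point in that direction is theta = -1, where f'' = 216 > 0 (a local minimum). The iterate converges there.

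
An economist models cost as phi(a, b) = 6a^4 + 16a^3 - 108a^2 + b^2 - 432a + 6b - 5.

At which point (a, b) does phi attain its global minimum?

(3, -3)

phi(a,b) separates as P(a) + Q(b) − 5, so its minimum is min P + min Q − 5.
P'(a) = 24(a - 3)(a + 2)(a + 3) vanishes at a ∈ {-3, -2, 3}; Q'(b) = 2b + 6 vanishes at b ∈ {-3}.
Local minima of P (where P''>0): P(-3)=378, P(3)=-1350. Local minima of Q: Q(-3)=-9.
So the global minimum of phi is P(3) + Q(-3) − 5 = -1350 − 9 − 5 = -1364, attained at (3, -3).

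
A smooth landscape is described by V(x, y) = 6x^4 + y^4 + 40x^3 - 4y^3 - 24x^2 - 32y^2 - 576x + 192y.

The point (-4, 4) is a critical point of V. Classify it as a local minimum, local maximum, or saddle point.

The mixed partial ∂²V/∂x∂y is 0, so the Hessian at any point is diag(V_xx, V_yy) = diag(24(3x^2 + 10x - 2), 4(3y^2 - 6y - 16)).
At (-4, 4): H = diag(144, 32).
Both eigenvalues are positive, so H is positive definite: a local minimum.

local minimum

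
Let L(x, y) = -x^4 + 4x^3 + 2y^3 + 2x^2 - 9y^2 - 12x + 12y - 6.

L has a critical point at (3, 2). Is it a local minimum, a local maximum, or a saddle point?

The mixed partial ∂²L/∂x∂y is 0, so the Hessian at any point is diag(L_xx, L_yy) = diag(4(-3x^2 + 6x + 1), 6(2y - 3)).
At (3, 2): H = diag(-32, 6).
The eigenvalues have opposite signs, so H is indefinite: a saddle point.

saddle point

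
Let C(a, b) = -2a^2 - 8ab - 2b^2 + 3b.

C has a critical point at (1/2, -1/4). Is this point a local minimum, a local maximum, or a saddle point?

The Hessian of C is constant: H = [[-4, -8], [-8, -4]].
det(H) = (-4)·(-4) − (-8)² = -48.
Since det(H) < 0, H is indefinite and the critical point is a saddle point.

saddle point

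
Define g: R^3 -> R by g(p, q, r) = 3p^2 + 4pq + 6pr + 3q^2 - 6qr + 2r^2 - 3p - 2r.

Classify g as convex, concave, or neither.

g is quadratic, so its Hessian is the constant matrix H = [[6, 4, 6], [4, 6, -6], [6, -6, 4]].
Leading principal minors: 6, 20, -640.
Neither pattern holds ⇒ H is indefinite ⇒ neither convex nor concave.

neither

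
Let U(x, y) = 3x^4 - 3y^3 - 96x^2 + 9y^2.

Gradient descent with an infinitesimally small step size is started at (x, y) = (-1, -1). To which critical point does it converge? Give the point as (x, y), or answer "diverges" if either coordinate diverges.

U is separable, so gradient descent decouples: x follows -∂U/∂x, y follows -∂U/∂y.
∂U/∂x = 12x(x - 4)(x + 4); at x=-1 this is 180, so x decreases.
∂U/∂y = -9y(y - 2); at y=-1 this is -27, so y increases.
x converges to its nearest critical value -4 (a local min of the x-part); y converges to 0. The iterate converges to (-4, 0).

(-4, 0)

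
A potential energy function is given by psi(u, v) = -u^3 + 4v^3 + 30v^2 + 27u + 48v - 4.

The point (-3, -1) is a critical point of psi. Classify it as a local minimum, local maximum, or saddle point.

The mixed partial ∂²psi/∂u∂v is 0, so the Hessian at any point is diag(psi_uu, psi_vv) = diag(-6u, 12(2v + 5)).
At (-3, -1): H = diag(18, 36).
Both eigenvalues are positive, so H is positive definite: a local minimum.

local minimum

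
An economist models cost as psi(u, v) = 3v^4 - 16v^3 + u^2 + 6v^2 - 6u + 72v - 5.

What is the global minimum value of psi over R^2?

-61

psi(u,v) separates as P(u) + Q(v) − 5, so its minimum is min P + min Q − 5.
P'(u) = 2u - 6 vanishes at u ∈ {3}; Q'(v) = 12(v - 3)(v - 2)(v + 1) vanishes at v ∈ {-1, 2, 3}.
Local minima of P (where P''>0): P(3)=-9. Local minima of Q: Q(-1)=-47, Q(3)=81.
So the global minimum of psi is P(3) + Q(-1) − 5 = -9 − 47 − 5 = -61, attained at (3, -1).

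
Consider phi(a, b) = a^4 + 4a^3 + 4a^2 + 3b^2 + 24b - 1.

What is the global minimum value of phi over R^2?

phi(a,b) separates as P(a) + Q(b) − 1, so its minimum is min P + min Q − 1.
P'(a) = 4a(a + 1)(a + 2) vanishes at a ∈ {-2, -1, 0}; Q'(b) = 6b + 24 vanishes at b ∈ {-4}.
Local minima of P (where P''>0): P(-2)=0, P(0)=0. Local minima of Q: Q(-4)=-48.
So the global minimum of phi is P(-2) + Q(-4) − 1 = 0 − 48 − 1 = -49, attained at (-2, -4).

-49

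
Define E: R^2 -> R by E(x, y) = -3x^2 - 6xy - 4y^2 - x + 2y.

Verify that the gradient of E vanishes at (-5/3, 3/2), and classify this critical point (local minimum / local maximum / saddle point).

∇E = (-6x - 6y - 1, -6x - 8y + 2); substituting (-5/3, 3/2) gives ∇E = (0, 0), so (-5/3, 3/2) is indeed a critical point.
The Hessian of E is constant: H = [[-6, -6], [-6, -8]].
det(H) = (-6)·(-8) − (-6)² = 12.
det(H) > 0 and tr(H) = -14 < 0, so H is negative definite and the point is a local maximum.

local maximum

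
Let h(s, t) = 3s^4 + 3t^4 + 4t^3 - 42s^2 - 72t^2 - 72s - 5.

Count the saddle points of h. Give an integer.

h separates as a function of s plus a function of t, so ∇h=0 decouples.
∂h/∂s = 12(s - 3)(s + 1)(s + 2) = 0 at s ∈ {-2, -1, 3}; ∂h/∂t = 12t(t - 3)(t + 4) = 0 at t ∈ {-4, 0, 3}.
The Hessian is diagonal: diag(h_ss, h_tt). Second derivatives: h_ss(-2)=60, h_ss(-1)=-48, h_ss(3)=240; h_tt(-4)=336, h_tt(0)=-144, h_tt(3)=252.
Saddle points occur where the two diagonal entries have opposite signs: (-2, 0), (-1, -4), (-1, 3), (3, 0). Count: 4.

4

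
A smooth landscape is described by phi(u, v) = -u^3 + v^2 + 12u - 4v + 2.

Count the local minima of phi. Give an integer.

1

phi separates as a function of u plus a function of v, so ∇phi=0 decouples.
∂phi/∂u = -3(u - 2)(u + 2) = 0 at u ∈ {-2, 2}; ∂phi/∂v = 2(v - 2) = 0 at v ∈ {2}.
The Hessian is diagonal: diag(phi_uu, phi_vv). Second derivatives: phi_uu(-2)=12, phi_uu(2)=-12; phi_vv(2)=2.
Local minima occur where both diagonal entries positive: (-2, 2). Count: 1.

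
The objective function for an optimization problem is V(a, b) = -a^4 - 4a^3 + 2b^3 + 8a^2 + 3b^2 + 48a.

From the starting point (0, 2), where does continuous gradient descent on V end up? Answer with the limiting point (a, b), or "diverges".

(-2, 0)

V is separable, so gradient descent decouples: a follows -∂V/∂a, b follows -∂V/∂b.
∂V/∂a = -4(a - 2)(a + 2)(a + 3); at a=0 this is 48, so a decreases.
∂V/∂b = 6b(b + 1); at b=2 this is 36, so b decreases.
a converges to its nearest critical value -2 (a local min of the a-part); b converges to 0. The iterate converges to (-2, 0).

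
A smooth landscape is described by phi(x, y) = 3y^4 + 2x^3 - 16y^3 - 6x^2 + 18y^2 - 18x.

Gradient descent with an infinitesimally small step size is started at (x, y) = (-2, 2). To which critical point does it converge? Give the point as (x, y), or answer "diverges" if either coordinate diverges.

diverges

phi is separable, so gradient descent decouples: x follows -∂phi/∂x, y follows -∂phi/∂y.
∂phi/∂x = 6(x - 3)(x + 1); at x=-2 this is 30, so x decreases.
∂phi/∂y = 12y(y - 3)(y - 1); at y=2 this is -24, so y increases.
The x-coordinate has no critical point in that direction and runs off to infinity.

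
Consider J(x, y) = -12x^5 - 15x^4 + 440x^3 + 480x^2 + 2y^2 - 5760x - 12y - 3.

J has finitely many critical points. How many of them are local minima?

2

J separates as a function of x plus a function of y, so ∇J=0 decouples.
∂J/∂x = -60(x - 4)(x - 2)(x + 3)(x + 4) = 0 at x ∈ {-4, -3, 2, 4}; ∂J/∂y = 4(y - 3) = 0 at y ∈ {3}.
The Hessian is diagonal: diag(J_xx, J_yy). Second derivatives: J_xx(-4)=2880, J_xx(-3)=-2100, J_xx(2)=3600, J_xx(4)=-6720; J_yy(3)=4.
Local minima occur where both diagonal entries positive: (-4, 3), (2, 3). Count: 2.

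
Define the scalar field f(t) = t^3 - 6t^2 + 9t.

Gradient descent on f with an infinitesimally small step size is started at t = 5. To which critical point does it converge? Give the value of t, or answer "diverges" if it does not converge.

f'(t) = 3(t - 3)(t - 1), so f'(5) = 24.
Gradient descent moves in the -f' direction, i.e. t is decreasing.
The nearest critical point in that direction is t = 3, where f'' = 6 > 0 (a local minimum). The iterate converges there.

3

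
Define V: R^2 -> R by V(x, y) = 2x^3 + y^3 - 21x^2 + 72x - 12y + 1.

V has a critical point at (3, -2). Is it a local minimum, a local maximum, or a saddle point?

The mixed partial ∂²V/∂x∂y is 0, so the Hessian at any point is diag(V_xx, V_yy) = diag(6(2x - 7), 6y).
At (3, -2): H = diag(-6, -12).
Both eigenvalues are negative, so H is negative definite: a local maximum.

local maximum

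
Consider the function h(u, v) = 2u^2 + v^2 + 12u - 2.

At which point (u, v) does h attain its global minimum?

(-3, 0)

h(u,v) separates as P(u) + Q(v) − 2, so its minimum is min P + min Q − 2.
P'(u) = 4u + 12 vanishes at u ∈ {-3}; Q'(v) = 2v vanishes at v ∈ {0}.
Local minima of P (where P''>0): P(-3)=-18. Local minima of Q: Q(0)=0.
So the global minimum of h is P(-3) + Q(0) − 2 = -18 + 0 − 2 = -20, attained at (-3, 0).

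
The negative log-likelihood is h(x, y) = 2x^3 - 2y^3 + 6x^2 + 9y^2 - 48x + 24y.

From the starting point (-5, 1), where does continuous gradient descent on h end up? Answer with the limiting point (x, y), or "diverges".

h is separable, so gradient descent decouples: x follows -∂h/∂x, y follows -∂h/∂y.
∂h/∂x = 6(x - 2)(x + 4); at x=-5 this is 42, so x decreases.
∂h/∂y = -6(y - 4)(y + 1); at y=1 this is 36, so y decreases.
The x-coordinate has no critical point in that direction and runs off to infinity.

diverges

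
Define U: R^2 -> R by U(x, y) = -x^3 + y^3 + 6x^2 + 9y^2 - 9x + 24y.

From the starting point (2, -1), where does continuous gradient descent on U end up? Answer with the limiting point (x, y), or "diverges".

U is separable, so gradient descent decouples: x follows -∂U/∂x, y follows -∂U/∂y.
∂U/∂x = -3(x - 3)(x - 1); at x=2 this is 3, so x decreases.
∂U/∂y = 3(y + 2)(y + 4); at y=-1 this is 9, so y decreases.
x converges to its nearest critical value 1 (a local min of the x-part); y converges to -2. The iterate converges to (1, -2).

(1, -2)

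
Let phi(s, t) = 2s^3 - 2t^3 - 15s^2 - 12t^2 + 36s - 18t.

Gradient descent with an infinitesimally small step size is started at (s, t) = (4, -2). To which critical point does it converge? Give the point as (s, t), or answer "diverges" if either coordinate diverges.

phi is separable, so gradient descent decouples: s follows -∂phi/∂s, t follows -∂phi/∂t.
∂phi/∂s = 6(s - 3)(s - 2); at s=4 this is 12, so s decreases.
∂phi/∂t = -6(t + 1)(t + 3); at t=-2 this is 6, so t decreases.
s converges to its nearest critical value 3 (a local min of the s-part); t converges to -3. The iterate converges to (3, -3).

(3, -3)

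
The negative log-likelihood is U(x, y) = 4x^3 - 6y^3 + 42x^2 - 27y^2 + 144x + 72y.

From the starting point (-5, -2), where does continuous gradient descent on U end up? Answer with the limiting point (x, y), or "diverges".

diverges

U is separable, so gradient descent decouples: x follows -∂U/∂x, y follows -∂U/∂y.
∂U/∂x = 12(x + 3)(x + 4); at x=-5 this is 24, so x decreases.
∂U/∂y = -18(y - 1)(y + 4); at y=-2 this is 108, so y decreases.
The x-coordinate has no critical point in that direction and runs off to infinity.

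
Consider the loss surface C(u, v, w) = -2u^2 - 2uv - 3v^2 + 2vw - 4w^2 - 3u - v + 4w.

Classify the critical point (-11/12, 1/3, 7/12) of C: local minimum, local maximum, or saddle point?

local maximum

The Hessian is constant: H = [[-4, -2, 0], [-2, -6, 2], [0, 2, -8]].
Leading principal minors: Δ₁ = -4, Δ₂ = 20, Δ₃ = -144.
The minors alternate sign starting negative (−, +, −), so H is negative definite: a local maximum.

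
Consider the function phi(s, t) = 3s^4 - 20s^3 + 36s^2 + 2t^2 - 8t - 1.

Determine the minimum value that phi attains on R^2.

phi(s,t) separates as P(s) + Q(t) − 1, so its minimum is min P + min Q − 1.
P'(s) = 12s(s - 3)(s - 2) vanishes at s ∈ {0, 2, 3}; Q'(t) = 4(t - 2) vanishes at t ∈ {2}.
Local minima of P (where P''>0): P(0)=0, P(3)=27. Local minima of Q: Q(2)=-8.
So the global minimum of phi is P(0) + Q(2) − 1 = 0 − 8 − 1 = -9, attained at (0, 2).

-9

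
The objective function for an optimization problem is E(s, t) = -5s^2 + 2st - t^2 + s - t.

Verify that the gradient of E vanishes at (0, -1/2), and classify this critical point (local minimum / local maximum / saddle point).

local maximum

∇E = (-10s + 2t + 1, 2s - 2t - 1); substituting (0, -1/2) gives ∇E = (0, 0), so (0, -1/2) is indeed a critical point.
The Hessian of E is constant: H = [[-10, 2], [2, -2]].
det(H) = (-10)·(-2) − 2² = 16.
det(H) > 0 and tr(H) = -12 < 0, so H is negative definite and the point is a local maximum.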